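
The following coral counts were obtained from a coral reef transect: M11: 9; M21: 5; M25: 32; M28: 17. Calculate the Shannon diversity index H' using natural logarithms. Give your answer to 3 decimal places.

Total N = 9+5+32+17 = 63, so the proportions are 0.14286, 0.07937, 0.50794, 0.26984 (working shown to 5 dp, full precision carried).
Each pᵢ ln pᵢ term: 0.14286×(-1.94591)=-0.27799, 0.07937×(-2.53370)=-0.20109, 0.50794×(-0.67740)=-0.34408, 0.26984×(-1.30992)=-0.35347.
Sum = -1.17662, so H' = 1.177.

1.177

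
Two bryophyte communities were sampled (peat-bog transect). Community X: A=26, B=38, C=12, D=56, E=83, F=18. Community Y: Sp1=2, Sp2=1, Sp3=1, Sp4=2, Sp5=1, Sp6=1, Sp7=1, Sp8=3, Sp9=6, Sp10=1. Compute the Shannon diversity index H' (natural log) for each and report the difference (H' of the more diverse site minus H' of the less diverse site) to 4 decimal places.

0.4578

Community X: N=233, proportions 0.111588, 0.16309, 0.051502, 0.240343, 0.356223, 0.077253, giving H' = 1.601391 (working shown to 6 dp, full precision carried).
Community Y: N=19, proportions 0.105263, 0.052632, 0.052632, 0.105263, 0.052632, 0.052632, 0.052632, 0.157895, 0.315789, 0.052632, giving H' = 2.059229.
Difference = |1.601391 − 2.059229| = 0.457838, i.e. 0.4578 to 4 decimal places.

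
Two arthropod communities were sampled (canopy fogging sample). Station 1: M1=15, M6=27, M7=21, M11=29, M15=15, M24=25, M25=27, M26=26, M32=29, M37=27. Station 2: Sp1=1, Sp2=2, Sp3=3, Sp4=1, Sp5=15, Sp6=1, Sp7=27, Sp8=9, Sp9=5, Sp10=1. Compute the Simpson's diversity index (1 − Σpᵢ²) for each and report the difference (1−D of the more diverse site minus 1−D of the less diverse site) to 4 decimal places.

0.1506

Station 1: N=241, proportions 0.062241, 0.112033, 0.087137, 0.120332, 0.062241, 0.103734, 0.112033, 0.107884, 0.120332, 0.112033, giving 1−D = 0.895646 (working shown to 6 dp, full precision carried).
Station 2: N=65, proportions 0.015385, 0.030769, 0.046154, 0.015385, 0.230769, 0.015385, 0.415385, 0.138462, 0.076923, 0.015385, giving 1−D = 0.745089.
Difference = |0.895646 − 0.745089| = 0.150557, i.e. 0.1506 to 4 decimal places.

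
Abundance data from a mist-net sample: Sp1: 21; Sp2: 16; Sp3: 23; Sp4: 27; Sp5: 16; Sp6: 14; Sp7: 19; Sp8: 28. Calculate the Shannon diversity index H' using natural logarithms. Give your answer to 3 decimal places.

2.051

Total N = 21+16+23+27+16+14+19+28 = 164, so the proportions are 0.12805, 0.09756, 0.14024, 0.16463, 0.09756, 0.08537, 0.11585, 0.17073 (working shown to 5 dp, full precision carried).
Each pᵢ ln pᵢ term: 0.12805×(-2.05534)=-0.26318, 0.09756×(-2.32728)=-0.22705, 0.14024×(-1.96437)=-0.27549, 0.16463×(-1.80403)=-0.29700, 0.09756×(-2.32728)=-0.22705, 0.08537×(-2.46081)=-0.21007, 0.11585×(-2.15543)=-0.24971, 0.17073×(-1.76766)=-0.30180.
Sum = -2.05136, so H' = 2.051.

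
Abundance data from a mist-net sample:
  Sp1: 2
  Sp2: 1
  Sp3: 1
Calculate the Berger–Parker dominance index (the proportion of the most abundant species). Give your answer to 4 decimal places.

0.5000

Total N = 2+1+1 = 4, so the proportions are 0.5, 0.25, 0.25 (working shown to 6 dp, full precision carried).
The largest proportion is 0.5, i.e. d = 0.5000 to 4 decimal places.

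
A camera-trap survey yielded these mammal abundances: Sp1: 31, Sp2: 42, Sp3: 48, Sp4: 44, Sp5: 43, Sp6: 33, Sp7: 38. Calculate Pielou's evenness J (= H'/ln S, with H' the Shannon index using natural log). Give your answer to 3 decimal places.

0.995

Total N = 31+42+48+44+43+33+38 = 279, so the proportions are 0.11111, 0.15054, 0.17204, 0.15771, 0.15412, 0.11828, 0.1362 (working shown to 5 dp, full precision carried).
H' = −Σ pᵢ ln pᵢ = −((-0.24414) + (-0.28505) + (-0.30280) + (-0.29129) + (-0.28821) + (-0.25249) + (-0.27153)) = 1.93550.
With S = 7 species, ln S = 1.94591, so J = 1.93550/1.94591 = 0.99465, i.e. 0.995 to 3 decimal places.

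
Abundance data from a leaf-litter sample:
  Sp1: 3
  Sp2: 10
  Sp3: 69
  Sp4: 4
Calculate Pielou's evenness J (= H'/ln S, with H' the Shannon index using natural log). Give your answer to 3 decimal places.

Total N = 3+10+69+4 = 86, so the proportions are 0.03488, 0.11628, 0.80233, 0.04651 (working shown to 5 dp, full precision carried).
H' = −Σ pᵢ ln pᵢ = −((-0.11706) + (-0.25020) + (-0.17670) + (-0.14270)) = 0.68667.
With S = 4 species, ln S = 1.38629, so J = 0.68667/1.38629 = 0.49533, i.e. 0.495 to 3 decimal places.

0.495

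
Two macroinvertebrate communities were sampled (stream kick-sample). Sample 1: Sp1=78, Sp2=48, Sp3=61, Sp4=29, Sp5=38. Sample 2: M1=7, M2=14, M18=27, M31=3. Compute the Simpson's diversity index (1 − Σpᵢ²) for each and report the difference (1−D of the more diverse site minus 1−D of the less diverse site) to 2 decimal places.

Sample 1: N=254, proportions 0.3071, 0.189, 0.2402, 0.1142, 0.1496, giving 1−D = 0.7769 (working shown to 4 dp, full precision carried).
Sample 2: N=51, proportions 0.1373, 0.2745, 0.5294, 0.0588, giving 1−D = 0.6221.
Difference = |0.7769 − 0.6221| = 0.1548, i.e. 0.15 to 2 decimal places.

0.15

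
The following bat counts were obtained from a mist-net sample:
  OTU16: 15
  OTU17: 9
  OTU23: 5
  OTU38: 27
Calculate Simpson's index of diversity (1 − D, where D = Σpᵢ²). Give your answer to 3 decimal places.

0.662

Total N = 15+9+5+27 = 56, so the proportions are 0.26786, 0.16071, 0.08929, 0.48214 (working shown to 5 dp, full precision carried).
D = 0.26786² + 0.16071² + 0.08929² + 0.48214² = 0.07175 + 0.02583 + 0.00797 + 0.23246 = 0.33801.
So 1 − D = 0.66199, i.e. 0.662 to 3 decimal places.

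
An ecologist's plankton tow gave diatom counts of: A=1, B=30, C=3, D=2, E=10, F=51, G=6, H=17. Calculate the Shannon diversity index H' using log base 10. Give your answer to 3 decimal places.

0.671

Total N = 1+30+3+2+10+51+6+17 = 120, so the proportions are 0.00833, 0.25, 0.025, 0.01667, 0.08333, 0.425, 0.05, 0.14167 (working shown to 5 dp, full precision carried).
Each pᵢ log₁₀ pᵢ term: 0.00833×(-2.07918)=-0.01733, 0.25×(-0.60206)=-0.15051, 0.025×(-1.60206)=-0.04005, 0.01667×(-1.77815)=-0.02964, 0.08333×(-1.07918)=-0.08993, 0.425×(-0.37161)=-0.15793, 0.05×(-1.30103)=-0.06505, 0.14167×(-0.84873)=-0.12024.
Sum = -0.67068, so H' = 0.671.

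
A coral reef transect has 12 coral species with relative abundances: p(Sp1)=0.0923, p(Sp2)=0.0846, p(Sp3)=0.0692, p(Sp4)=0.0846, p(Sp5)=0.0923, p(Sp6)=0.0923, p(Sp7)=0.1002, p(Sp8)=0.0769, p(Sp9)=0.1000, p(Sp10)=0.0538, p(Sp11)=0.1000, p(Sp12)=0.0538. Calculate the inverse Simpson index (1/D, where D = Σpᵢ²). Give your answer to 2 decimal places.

D = 0.0923² + 0.0846² + 0.0692² + 0.0846² + 0.0923² + 0.0923² + 0.1002² + 0.0769² + 0.1² + 0.0538² + 0.1² + 0.0538² = 0.0085193 + 0.0071572 + 0.0047886 + 0.0071572 + 0.0085193 + 0.0085193 + 0.0100400 + 0.0059136 + 0.0100000 + 0.0028944 + 0.0100000 + 0.0028944 = 0.0864034 (working shown to 7 dp, full precision carried).
So 1/D = 11.5736, i.e. 11.57 to 2 decimal places.

11.57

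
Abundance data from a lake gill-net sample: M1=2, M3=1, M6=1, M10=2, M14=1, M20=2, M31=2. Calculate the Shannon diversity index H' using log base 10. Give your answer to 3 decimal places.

Total N = 2+1+1+2+1+2+2 = 11, so the proportions are 0.18182, 0.09091, 0.09091, 0.18182, 0.09091, 0.18182, 0.18182 (working shown to 5 dp, full precision carried).
Each pᵢ log₁₀ pᵢ term: 0.18182×(-0.74036)=-0.13461, 0.09091×(-1.04139)=-0.09467, 0.09091×(-1.04139)=-0.09467, 0.18182×(-0.74036)=-0.13461, 0.09091×(-1.04139)=-0.09467, 0.18182×(-0.74036)=-0.13461, 0.18182×(-0.74036)=-0.13461.
Sum = -0.82246, so H' = 0.822.

0.822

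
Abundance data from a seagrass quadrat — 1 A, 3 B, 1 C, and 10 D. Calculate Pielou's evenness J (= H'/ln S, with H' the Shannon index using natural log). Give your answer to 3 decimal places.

0.688

Total N = 1+3+1+10 = 15, so the proportions are 0.06667, 0.2, 0.06667, 0.66667 (working shown to 5 dp, full precision carried).
H' = −Σ pᵢ ln pᵢ = −((-0.18054) + (-0.32189) + (-0.18054) + (-0.27031)) = 0.95327.
With S = 4 species, ln S = 1.38629, so J = 0.95327/1.38629 = 0.68764, i.e. 0.688 to 3 decimal places.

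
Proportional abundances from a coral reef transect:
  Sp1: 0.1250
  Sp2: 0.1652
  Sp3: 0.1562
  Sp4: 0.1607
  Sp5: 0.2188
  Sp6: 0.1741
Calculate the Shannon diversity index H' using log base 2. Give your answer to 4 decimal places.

2.5651

Each pᵢ log₂ pᵢ term (working shown to 6 dp, full precision carried): 0.125×(-3.000000)=-0.375000, 0.1652×(-2.597714)=-0.429142, 0.1562×(-2.678534)=-0.418387, 0.1607×(-2.637558)=-0.423856, 0.2188×(-2.192315)=-0.479679, 0.1741×(-2.522012)=-0.439082.
Sum = -2.565146, so H' = 2.5651.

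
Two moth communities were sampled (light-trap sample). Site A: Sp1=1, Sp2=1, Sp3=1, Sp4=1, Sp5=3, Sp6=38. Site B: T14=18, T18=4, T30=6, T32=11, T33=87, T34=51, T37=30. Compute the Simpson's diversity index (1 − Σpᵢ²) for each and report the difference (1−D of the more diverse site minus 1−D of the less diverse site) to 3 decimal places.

0.450

Site A: N=45, proportions 0.02222, 0.02222, 0.02222, 0.02222, 0.06667, 0.84444, giving 1−D = 0.28049 (working shown to 5 dp, full precision carried).
Site B: N=207, proportions 0.08696, 0.01932, 0.02899, 0.05314, 0.42029, 0.24638, 0.14493, giving 1−D = 0.73005.
Difference = |0.28049 − 0.73005| = 0.44956, i.e. 0.450 to 3 decimal places.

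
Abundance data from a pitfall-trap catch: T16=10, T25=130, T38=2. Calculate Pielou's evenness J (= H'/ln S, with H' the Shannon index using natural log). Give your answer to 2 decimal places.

Total N = 10+130+2 = 142, so the proportions are 0.0704, 0.9155, 0.0141 (working shown to 4 dp, full precision carried).
H' = −Σ pᵢ ln pᵢ = −((-0.1868) + (-0.0808) + (-0.0600)) = 0.3277.
With S = 3 species, ln S = 1.0986, so J = 0.3277/1.0986 = 0.2983, i.e. 0.30 to 2 decimal places.

0.30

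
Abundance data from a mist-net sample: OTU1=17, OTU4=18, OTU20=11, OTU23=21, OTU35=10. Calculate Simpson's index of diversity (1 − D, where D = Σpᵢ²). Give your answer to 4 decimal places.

0.7850

Total N = 17+18+11+21+10 = 77, so the proportions are 0.220779, 0.233766, 0.142857, 0.272727, 0.12987 (working shown to 6 dp, full precision carried).
D = 0.220779² + 0.233766² + 0.142857² + 0.272727² + 0.12987² = 0.048743 + 0.054647 + 0.020408 + 0.074380 + 0.016866 = 0.215045.
So 1 − D = 0.784955, i.e. 0.7850 to 4 decimal places.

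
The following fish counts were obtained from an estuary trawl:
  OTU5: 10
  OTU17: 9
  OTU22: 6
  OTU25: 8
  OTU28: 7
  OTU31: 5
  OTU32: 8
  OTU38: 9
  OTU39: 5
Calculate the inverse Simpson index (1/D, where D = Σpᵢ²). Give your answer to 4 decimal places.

Total N = 10+9+6+8+7+5+8+9+5 = 67, so the proportions are 0.14925373, 0.13432836, 0.08955224, 0.11940299, 0.10447761, 0.07462687, 0.11940299, 0.13432836, 0.07462687 (working shown to 8 dp, full precision carried).
D = 0.14925373² + 0.13432836² + 0.08955224² + 0.11940299² + 0.10447761² + 0.07462687² + 0.11940299² + 0.13432836² + 0.07462687² = 0.02227668 + 0.01804411 + 0.00801960 + 0.01425707 + 0.01091557 + 0.00556917 + 0.01425707 + 0.01804411 + 0.00556917 = 0.11695255.
So 1/D = 8.550476, i.e. 8.5505 to 4 decimal places.

8.5505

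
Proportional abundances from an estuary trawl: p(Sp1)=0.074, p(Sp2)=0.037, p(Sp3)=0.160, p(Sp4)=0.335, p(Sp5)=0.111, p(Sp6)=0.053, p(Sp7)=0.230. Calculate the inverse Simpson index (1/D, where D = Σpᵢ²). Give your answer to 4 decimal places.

D = 0.074² + 0.037² + 0.16² + 0.335² + 0.111² + 0.053² + 0.23² = 0.00547600 + 0.00136900 + 0.02560000 + 0.11222500 + 0.01232100 + 0.00280900 + 0.05290000 = 0.21270000 (working shown to 8 dp, full precision carried).
So 1/D = 4.701457, i.e. 4.7015 to 4 decimal places.

4.7015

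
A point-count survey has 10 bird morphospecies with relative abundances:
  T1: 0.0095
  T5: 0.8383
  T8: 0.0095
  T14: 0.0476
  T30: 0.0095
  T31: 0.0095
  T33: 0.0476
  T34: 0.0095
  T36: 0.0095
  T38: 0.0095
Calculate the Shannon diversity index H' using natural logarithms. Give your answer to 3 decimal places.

Each pᵢ ln pᵢ term (working shown to 5 dp, full precision carried): 0.0095×(-4.65646)=-0.04424, 0.8383×(-0.17638)=-0.14786, 0.0095×(-4.65646)=-0.04424, 0.0476×(-3.04492)=-0.14494, 0.0095×(-4.65646)=-0.04424, 0.0095×(-4.65646)=-0.04424, 0.0476×(-3.04492)=-0.14494, 0.0095×(-4.65646)=-0.04424, 0.0095×(-4.65646)=-0.04424, 0.0095×(-4.65646)=-0.04424.
Sum = -0.74739, so H' = 0.747.

0.747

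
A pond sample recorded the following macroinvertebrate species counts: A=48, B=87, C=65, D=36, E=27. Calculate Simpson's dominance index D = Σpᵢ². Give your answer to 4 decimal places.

0.2331

Total N = 48+87+65+36+27 = 263, so the proportions are 0.18251, 0.330798, 0.247148, 0.136882, 0.102662 (working shown to 6 dp, full precision carried).
D = 0.18251² + 0.330798² + 0.247148² + 0.136882² + 0.102662² = 0.033310 + 0.109428 + 0.061082 + 0.018737 + 0.010539 = 0.233096.
To 4 decimal places, D = 0.2331.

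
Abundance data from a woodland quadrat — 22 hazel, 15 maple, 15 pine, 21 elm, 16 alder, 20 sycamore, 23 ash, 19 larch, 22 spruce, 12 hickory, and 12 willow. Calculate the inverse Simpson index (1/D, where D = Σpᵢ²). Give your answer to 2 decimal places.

10.51

Total N = 22+15+15+21+16+20+23+19+22+12+12 = 197, so the proportions are 0.1116751, 0.0761421, 0.0761421, 0.106599, 0.0812183, 0.1015228, 0.1167513, 0.0964467, 0.1116751, 0.0609137, 0.0609137 (working shown to 7 dp, full precision carried).
D = 0.1116751² + 0.0761421² + 0.0761421² + 0.106599² + 0.0812183² + 0.1015228² + 0.1167513² + 0.0964467² + 0.1116751² + 0.0609137² + 0.0609137² = 0.0124713 + 0.0057976 + 0.0057976 + 0.0113633 + 0.0065964 + 0.0103069 + 0.0136309 + 0.0093020 + 0.0124713 + 0.0037105 + 0.0037105 = 0.0951583.
So 1/D = 10.5088, i.e. 10.51 to 2 decimal places.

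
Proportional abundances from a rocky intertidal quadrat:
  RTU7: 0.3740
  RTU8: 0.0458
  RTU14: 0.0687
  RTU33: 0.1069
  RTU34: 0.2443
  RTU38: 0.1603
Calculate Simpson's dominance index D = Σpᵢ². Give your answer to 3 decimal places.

D = 0.374² + 0.0458² + 0.0687² + 0.1069² + 0.2443² + 0.1603² = 0.1398760 + 0.0020976 + 0.0047197 + 0.0114276 + 0.0596825 + 0.0256961 = 0.2434995 (working shown to 7 dp, full precision carried).
To 3 decimal places, D = 0.243.

0.243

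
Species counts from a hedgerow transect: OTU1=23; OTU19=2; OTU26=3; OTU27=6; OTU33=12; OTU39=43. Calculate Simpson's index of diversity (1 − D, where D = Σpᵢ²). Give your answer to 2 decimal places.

0.68

Total N = 23+2+3+6+12+43 = 89, so the proportions are 0.2584, 0.0225, 0.0337, 0.0674, 0.1348, 0.4831 (working shown to 4 dp, full precision carried).
D = 0.2584² + 0.0225² + 0.0337² + 0.0674² + 0.1348² + 0.4831² = 0.0668 + 0.0005 + 0.0011 + 0.0045 + 0.0182 + 0.2334 = 0.3246.
So 1 − D = 0.6754, i.e. 0.68 to 2 decimal places.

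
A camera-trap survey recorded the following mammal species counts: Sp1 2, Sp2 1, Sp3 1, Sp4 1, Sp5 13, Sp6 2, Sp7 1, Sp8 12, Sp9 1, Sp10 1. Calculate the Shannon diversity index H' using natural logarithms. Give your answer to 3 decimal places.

Total N = 2+1+1+1+13+2+1+12+1+1 = 35, so the proportions are 0.05714, 0.02857, 0.02857, 0.02857, 0.37143, 0.05714, 0.02857, 0.34286, 0.02857, 0.02857 (working shown to 5 dp, full precision carried).
Each pᵢ ln pᵢ term: 0.05714×(-2.86220)=-0.16355, 0.02857×(-3.55535)=-0.10158, 0.02857×(-3.55535)=-0.10158, 0.02857×(-3.55535)=-0.10158, 0.37143×(-0.99040)=-0.36786, 0.05714×(-2.86220)=-0.16355, 0.02857×(-3.55535)=-0.10158, 0.34286×(-1.07044)=-0.36701, 0.02857×(-3.55535)=-0.10158, 0.02857×(-3.55535)=-0.10158.
Sum = -1.67147, so H' = 1.671.

1.671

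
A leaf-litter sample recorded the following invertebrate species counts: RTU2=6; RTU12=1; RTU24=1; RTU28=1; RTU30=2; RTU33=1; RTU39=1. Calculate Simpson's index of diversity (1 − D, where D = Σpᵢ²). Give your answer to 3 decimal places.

0.734

Total N = 6+1+1+1+2+1+1 = 13, so the proportions are 0.46154, 0.07692, 0.07692, 0.07692, 0.15385, 0.07692, 0.07692 (working shown to 5 dp, full precision carried).
D = 0.46154² + 0.07692² + 0.07692² + 0.07692² + 0.15385² + 0.07692² + 0.07692² = 0.21302 + 0.00592 + 0.00592 + 0.00592 + 0.02367 + 0.00592 + 0.00592 = 0.26627.
So 1 − D = 0.73373, i.e. 0.734 to 3 decimal places.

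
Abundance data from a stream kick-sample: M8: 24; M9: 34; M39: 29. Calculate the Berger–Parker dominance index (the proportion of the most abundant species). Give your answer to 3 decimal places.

0.391

Total N = 24+34+29 = 87, so the proportions are 0.27586, 0.3908, 0.33333 (working shown to 5 dp, full precision carried).
The largest proportion is 0.3908, i.e. d = 0.391 to 3 decimal places.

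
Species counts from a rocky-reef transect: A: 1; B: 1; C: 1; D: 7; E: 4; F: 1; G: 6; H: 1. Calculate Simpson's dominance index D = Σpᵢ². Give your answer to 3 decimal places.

Total N = 1+1+1+7+4+1+6+1 = 22, so the proportions are 0.04545, 0.04545, 0.04545, 0.31818, 0.18182, 0.04545, 0.27273, 0.04545 (working shown to 5 dp, full precision carried).
D = 0.04545² + 0.04545² + 0.04545² + 0.31818² + 0.18182² + 0.04545² + 0.27273² + 0.04545² = 0.00207 + 0.00207 + 0.00207 + 0.10124 + 0.03306 + 0.00207 + 0.07438 + 0.00207 = 0.21901.
To 3 decimal places, D = 0.219.

0.219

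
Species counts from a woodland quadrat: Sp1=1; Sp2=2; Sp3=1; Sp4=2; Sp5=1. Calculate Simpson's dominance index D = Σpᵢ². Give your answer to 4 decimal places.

0.2245

Total N = 1+2+1+2+1 = 7, so the proportions are 0.142857, 0.285714, 0.142857, 0.285714, 0.142857 (working shown to 6 dp, full precision carried).
D = 0.142857² + 0.285714² + 0.142857² + 0.285714² + 0.142857² = 0.020408 + 0.081633 + 0.020408 + 0.081633 + 0.020408 = 0.224490.
To 4 decimal places, D = 0.2245.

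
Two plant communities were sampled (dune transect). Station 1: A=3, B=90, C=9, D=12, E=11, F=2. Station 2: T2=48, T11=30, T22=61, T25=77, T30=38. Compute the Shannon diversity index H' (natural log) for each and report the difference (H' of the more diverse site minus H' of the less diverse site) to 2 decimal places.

Station 1: N=127, proportions 0.0236, 0.7087, 0.0709, 0.0945, 0.0866, 0.0157, giving H' = 1.0203 (working shown to 4 dp, full precision carried).
Station 2: N=254, proportions 0.189, 0.1181, 0.2402, 0.3031, 0.1496, giving H' = 1.5558.
Difference = |1.0203 − 1.5558| = 0.5355, i.e. 0.54 to 2 decimal places.

0.54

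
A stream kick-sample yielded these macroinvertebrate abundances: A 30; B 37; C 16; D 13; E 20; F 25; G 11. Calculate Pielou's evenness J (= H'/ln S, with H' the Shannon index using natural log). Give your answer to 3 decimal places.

Total N = 30+37+16+13+20+25+11 = 152, so the proportions are 0.19737, 0.24342, 0.10526, 0.08553, 0.13158, 0.16447, 0.07237 (working shown to 5 dp, full precision carried).
H' = −Σ pᵢ ln pᵢ = −((-0.32027) + (-0.34394) + (-0.23698) + (-0.21030) + (-0.26686) + (-0.29688) + (-0.19004)) = 1.86527.
With S = 7 species, ln S = 1.94591, so J = 1.86527/1.94591 = 0.95856, i.e. 0.959 to 3 decimal places.

0.959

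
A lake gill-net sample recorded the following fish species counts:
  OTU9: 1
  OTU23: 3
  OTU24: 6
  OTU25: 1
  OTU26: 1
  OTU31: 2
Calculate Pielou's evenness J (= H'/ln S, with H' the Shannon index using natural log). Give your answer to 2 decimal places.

Total N = 1+3+6+1+1+2 = 14, so the proportions are 0.0714, 0.2143, 0.4286, 0.0714, 0.0714, 0.1429 (working shown to 4 dp, full precision carried).
H' = −Σ pᵢ ln pᵢ = −((-0.1885) + (-0.3301) + (-0.3631) + (-0.1885) + (-0.1885) + (-0.2780)) = 1.5367.
With S = 6 species, ln S = 1.7918, so J = 1.5367/1.7918 = 0.8577, i.e. 0.86 to 2 decimal places.

0.86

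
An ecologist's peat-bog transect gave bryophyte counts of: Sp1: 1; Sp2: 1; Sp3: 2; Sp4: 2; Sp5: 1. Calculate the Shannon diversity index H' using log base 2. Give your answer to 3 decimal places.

Total N = 1+1+2+2+1 = 7, so the proportions are 0.14286, 0.14286, 0.28571, 0.28571, 0.14286 (working shown to 5 dp, full precision carried).
Each pᵢ log₂ pᵢ term: 0.14286×(-2.80735)=-0.40105, 0.14286×(-2.80735)=-0.40105, 0.28571×(-1.80735)=-0.51639, 0.28571×(-1.80735)=-0.51639, 0.14286×(-2.80735)=-0.40105.
Sum = -2.23593, so H' = 2.236.

2.236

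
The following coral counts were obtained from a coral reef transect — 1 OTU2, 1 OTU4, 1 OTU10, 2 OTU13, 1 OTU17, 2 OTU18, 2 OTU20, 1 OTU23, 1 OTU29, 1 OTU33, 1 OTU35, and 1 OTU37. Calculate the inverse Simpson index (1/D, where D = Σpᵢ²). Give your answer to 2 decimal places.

10.71

Total N = 1+1+1+2+1+2+2+1+1+1+1+1 = 15, so the proportions are 0.0666667, 0.0666667, 0.0666667, 0.1333333, 0.0666667, 0.1333333, 0.1333333, 0.0666667, 0.0666667, 0.0666667, 0.0666667, 0.0666667 (working shown to 7 dp, full precision carried).
D = 0.0666667² + 0.0666667² + 0.0666667² + 0.1333333² + 0.0666667² + 0.1333333² + 0.1333333² + 0.0666667² + 0.0666667² + 0.0666667² + 0.0666667² + 0.0666667² = 0.0044444 + 0.0044444 + 0.0044444 + 0.0177778 + 0.0044444 + 0.0177778 + 0.0177778 + 0.0044444 + 0.0044444 + 0.0044444 + 0.0044444 + 0.0044444 = 0.0933333.
So 1/D = 10.7143, i.e. 10.71 to 2 decimal places.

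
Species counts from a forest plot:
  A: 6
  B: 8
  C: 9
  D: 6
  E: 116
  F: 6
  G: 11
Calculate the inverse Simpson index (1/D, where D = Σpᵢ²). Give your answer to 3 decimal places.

Total N = 6+8+9+6+116+6+11 = 162, so the proportions are 0.037037, 0.049383, 0.055556, 0.037037, 0.716049, 0.037037, 0.067901 (working shown to 6 dp, full precision carried).
D = 0.037037² + 0.049383² + 0.055556² + 0.037037² + 0.716049² + 0.037037² + 0.067901² = 0.001372 + 0.002439 + 0.003086 + 0.001372 + 0.512727 + 0.001372 + 0.004611 = 0.526978.
So 1/D = 1.89761, i.e. 1.898 to 3 decimal places.

1.898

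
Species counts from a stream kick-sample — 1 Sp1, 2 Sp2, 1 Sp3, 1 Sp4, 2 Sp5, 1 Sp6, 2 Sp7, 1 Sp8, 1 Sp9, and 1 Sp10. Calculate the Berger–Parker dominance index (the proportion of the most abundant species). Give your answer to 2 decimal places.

Total N = 1+2+1+1+2+1+2+1+1+1 = 13, so the proportions are 0.0769, 0.1538, 0.0769, 0.0769, 0.1538, 0.0769, 0.1538, 0.0769, 0.0769, 0.0769 (working shown to 4 dp, full precision carried).
The largest proportion is 0.1538, i.e. d = 0.15 to 2 decimal places.

0.15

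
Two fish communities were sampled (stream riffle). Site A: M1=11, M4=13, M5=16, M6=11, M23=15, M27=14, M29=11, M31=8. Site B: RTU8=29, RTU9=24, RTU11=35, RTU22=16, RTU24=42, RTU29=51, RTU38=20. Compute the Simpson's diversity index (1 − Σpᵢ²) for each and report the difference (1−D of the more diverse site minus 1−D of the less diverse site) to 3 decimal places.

Site A: N=99, proportions 0.11111, 0.13131, 0.16162, 0.11111, 0.15152, 0.14141, 0.11111, 0.08081, giving 1−D = 0.87012 (working shown to 5 dp, full precision carried).
Site B: N=217, proportions 0.13364, 0.1106, 0.16129, 0.07373, 0.19355, 0.23502, 0.09217, giving 1−D = 0.83727.
Difference = |0.87012 − 0.83727| = 0.03285, i.e. 0.033 to 3 decimal places.

0.033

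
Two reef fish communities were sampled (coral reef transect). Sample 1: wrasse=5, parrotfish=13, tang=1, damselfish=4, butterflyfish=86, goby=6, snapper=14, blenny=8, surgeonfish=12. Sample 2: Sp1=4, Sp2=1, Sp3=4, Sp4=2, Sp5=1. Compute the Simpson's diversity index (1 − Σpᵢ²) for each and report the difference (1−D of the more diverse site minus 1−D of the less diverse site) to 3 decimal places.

Sample 1: N=149, proportions 0.03356, 0.08725, 0.00671, 0.02685, 0.57718, 0.04027, 0.09396, 0.05369, 0.08054, giving 1−D = 0.63754 (working shown to 5 dp, full precision carried).
Sample 2: N=12, proportions 0.33333, 0.08333, 0.33333, 0.16667, 0.08333, giving 1−D = 0.73611.
Difference = |0.63754 − 0.73611| = 0.09857, i.e. 0.099 to 3 decimal places.

0.099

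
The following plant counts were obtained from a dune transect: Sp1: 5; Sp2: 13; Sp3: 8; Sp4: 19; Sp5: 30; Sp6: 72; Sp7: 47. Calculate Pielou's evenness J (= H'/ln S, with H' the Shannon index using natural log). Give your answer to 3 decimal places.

0.840

Total N = 5+13+8+19+30+72+47 = 194, so the proportions are 0.02577, 0.06701, 0.04124, 0.09794, 0.15464, 0.37113, 0.24227 (working shown to 5 dp, full precision carried).
H' = −Σ pᵢ ln pᵢ = −((-0.09429) + (-0.18112) + (-0.13148) + (-0.22755) + (-0.28866) + (-0.36787) + (-0.34347)) = 1.63443.
With S = 7 species, ln S = 1.94591, so J = 1.63443/1.94591 = 0.83993, i.e. 0.840 to 3 decimal places.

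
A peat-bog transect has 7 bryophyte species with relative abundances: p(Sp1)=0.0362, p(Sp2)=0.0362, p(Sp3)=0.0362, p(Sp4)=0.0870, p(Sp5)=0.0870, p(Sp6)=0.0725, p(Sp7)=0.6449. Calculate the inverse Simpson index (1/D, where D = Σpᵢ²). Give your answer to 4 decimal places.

D = 0.0362² + 0.0362² + 0.0362² + 0.087² + 0.087² + 0.0725² + 0.6449² = 0.0013104 + 0.0013104 + 0.0013104 + 0.0075690 + 0.0075690 + 0.0052562 + 0.4158960 = 0.4402216 (working shown to 7 dp, full precision carried).
So 1/D = 2.271583, i.e. 2.2716 to 4 decimal places.

2.2716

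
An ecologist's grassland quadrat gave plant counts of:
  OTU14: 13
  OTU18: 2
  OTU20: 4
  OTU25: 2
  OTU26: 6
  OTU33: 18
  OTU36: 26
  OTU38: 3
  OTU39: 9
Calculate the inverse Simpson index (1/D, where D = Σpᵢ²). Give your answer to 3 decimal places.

5.223

Total N = 13+2+4+2+6+18+26+3+9 = 83, so the proportions are 0.1566265, 0.0240964, 0.0481928, 0.0240964, 0.0722892, 0.2168675, 0.313253, 0.0361446, 0.1084337 (working shown to 7 dp, full precision carried).
D = 0.1566265² + 0.0240964² + 0.0481928² + 0.0240964² + 0.0722892² + 0.2168675² + 0.313253² + 0.0361446² + 0.1084337² = 0.0245319 + 0.0005806 + 0.0023225 + 0.0005806 + 0.0052257 + 0.0470315 + 0.0981274 + 0.0013064 + 0.0117579 = 0.1914647.
So 1/D = 5.22290, i.e. 5.223 to 3 decimal places.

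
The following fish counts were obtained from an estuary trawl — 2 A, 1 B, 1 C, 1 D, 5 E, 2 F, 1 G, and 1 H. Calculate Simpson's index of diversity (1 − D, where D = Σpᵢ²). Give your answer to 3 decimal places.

Total N = 2+1+1+1+5+2+1+1 = 14, so the proportions are 0.14286, 0.07143, 0.07143, 0.07143, 0.35714, 0.14286, 0.07143, 0.07143 (working shown to 5 dp, full precision carried).
D = 0.14286² + 0.07143² + 0.07143² + 0.07143² + 0.35714² + 0.14286² + 0.07143² + 0.07143² = 0.02041 + 0.00510 + 0.00510 + 0.00510 + 0.12755 + 0.02041 + 0.00510 + 0.00510 = 0.19388.
So 1 − D = 0.80612, i.e. 0.806 to 3 decimal places.

0.806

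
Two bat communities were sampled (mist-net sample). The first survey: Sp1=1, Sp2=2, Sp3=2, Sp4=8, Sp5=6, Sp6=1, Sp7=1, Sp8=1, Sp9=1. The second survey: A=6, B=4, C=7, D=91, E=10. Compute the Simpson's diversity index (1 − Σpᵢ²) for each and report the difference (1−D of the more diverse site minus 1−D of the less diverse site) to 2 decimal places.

The first survey: N=23, proportions 0.0435, 0.087, 0.087, 0.3478, 0.2609, 0.0435, 0.0435, 0.0435, 0.0435, giving 1−D = 0.7864 (working shown to 4 dp, full precision carried).
The second survey: N=118, proportions 0.0508, 0.0339, 0.0593, 0.7712, 0.0847, giving 1−D = 0.3908.
Difference = |0.7864 − 0.3908| = 0.3956, i.e. 0.40 to 2 decimal places.

0.40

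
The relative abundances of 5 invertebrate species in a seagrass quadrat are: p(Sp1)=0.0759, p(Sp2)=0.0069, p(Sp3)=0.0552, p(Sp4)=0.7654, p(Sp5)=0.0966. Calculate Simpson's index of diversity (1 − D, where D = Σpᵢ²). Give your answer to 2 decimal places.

D = 0.0759² + 0.0069² + 0.0552² + 0.7654² + 0.0966² = 0.0058 + 0.0000 + 0.0030 + 0.5858 + 0.0093 = 0.6040 (working shown to 4 dp, full precision carried).
So 1 − D = 0.3960, i.e. 0.40 to 2 decimal places.

0.40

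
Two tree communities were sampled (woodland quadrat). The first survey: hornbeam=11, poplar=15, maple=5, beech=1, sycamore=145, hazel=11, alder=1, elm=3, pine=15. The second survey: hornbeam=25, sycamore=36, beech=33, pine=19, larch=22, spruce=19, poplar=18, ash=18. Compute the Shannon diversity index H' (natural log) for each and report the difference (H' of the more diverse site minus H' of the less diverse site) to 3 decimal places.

0.898

The first survey: N=207, proportions 0.05314, 0.07246, 0.02415, 0.00483, 0.70048, 0.05314, 0.00483, 0.01449, 0.07246, giving H' = 1.14448 (working shown to 5 dp, full precision carried).
The second survey: N=190, proportions 0.13158, 0.18947, 0.17368, 0.1, 0.11579, 0.1, 0.09474, 0.09474, giving H' = 2.04277.
Difference = |1.14448 − 2.04277| = 0.89829, i.e. 0.898 to 3 decimal places.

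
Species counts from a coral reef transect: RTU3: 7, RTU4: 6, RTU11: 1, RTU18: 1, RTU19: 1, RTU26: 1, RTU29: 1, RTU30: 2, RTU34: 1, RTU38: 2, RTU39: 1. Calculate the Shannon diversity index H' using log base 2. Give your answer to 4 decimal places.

2.9532

Total N = 7+6+1+1+1+1+1+2+1+2+1 = 24, so the proportions are 0.291667, 0.25, 0.041667, 0.041667, 0.041667, 0.041667, 0.041667, 0.083333, 0.041667, 0.083333, 0.041667 (working shown to 6 dp, full precision carried).
Each pᵢ log₂ pᵢ term: 0.291667×(-1.777608)=-0.518469, 0.25×(-2.000000)=-0.500000, 0.041667×(-4.584963)=-0.191040, 0.041667×(-4.584963)=-0.191040, 0.041667×(-4.584963)=-0.191040, 0.041667×(-4.584963)=-0.191040, 0.041667×(-4.584963)=-0.191040, 0.083333×(-3.584963)=-0.298747, 0.041667×(-4.584963)=-0.191040, 0.083333×(-3.584963)=-0.298747, 0.041667×(-4.584963)=-0.191040.
Sum = -2.953243, so H' = 2.9532.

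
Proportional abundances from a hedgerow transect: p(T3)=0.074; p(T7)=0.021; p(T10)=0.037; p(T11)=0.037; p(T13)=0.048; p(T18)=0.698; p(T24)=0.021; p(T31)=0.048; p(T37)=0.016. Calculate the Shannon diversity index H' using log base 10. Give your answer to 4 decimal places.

0.5244

Each pᵢ log₁₀ pᵢ term (working shown to 6 dp, full precision carried): 0.074×(-1.130768)=-0.083677, 0.021×(-1.677781)=-0.035233, 0.037×(-1.431798)=-0.052977, 0.037×(-1.431798)=-0.052977, 0.048×(-1.318759)=-0.063300, 0.698×(-0.156145)=-0.108989, 0.021×(-1.677781)=-0.035233, 0.048×(-1.318759)=-0.063300, 0.016×(-1.795880)=-0.028734.
Sum = -0.524421, so H' = 0.5244.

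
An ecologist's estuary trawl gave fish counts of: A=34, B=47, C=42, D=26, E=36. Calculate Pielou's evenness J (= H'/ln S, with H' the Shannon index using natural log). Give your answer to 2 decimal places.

0.99

Total N = 34+47+42+26+36 = 185, so the proportions are 0.1838, 0.2541, 0.227, 0.1405, 0.1946 (working shown to 4 dp, full precision carried).
H' = −Σ pᵢ ln pᵢ = −((-0.3113) + (-0.3481) + (-0.3366) + (-0.2758) + (-0.3185)) = 1.5903.
With S = 5 species, ln S = 1.6094, so J = 1.5903/1.6094 = 0.9881, i.e. 0.99 to 2 decimal places.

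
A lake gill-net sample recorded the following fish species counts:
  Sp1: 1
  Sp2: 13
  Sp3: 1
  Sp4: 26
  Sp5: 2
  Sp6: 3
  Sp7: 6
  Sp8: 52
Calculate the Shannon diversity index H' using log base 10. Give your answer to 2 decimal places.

Total N = 1+13+1+26+2+3+6+52 = 104, so the proportions are 0.0096, 0.125, 0.0096, 0.25, 0.0192, 0.0288, 0.0577, 0.5 (working shown to 4 dp, full precision carried).
Each pᵢ log₁₀ pᵢ term: 0.0096×(-2.0170)=-0.0194, 0.125×(-0.9031)=-0.1129, 0.0096×(-2.0170)=-0.0194, 0.25×(-0.6021)=-0.1505, 0.0192×(-1.7160)=-0.0330, 0.0288×(-1.5399)=-0.0444, 0.0577×(-1.2389)=-0.0715, 0.5×(-0.3010)=-0.1505.
Sum = -0.6016, so H' = 0.60.

0.60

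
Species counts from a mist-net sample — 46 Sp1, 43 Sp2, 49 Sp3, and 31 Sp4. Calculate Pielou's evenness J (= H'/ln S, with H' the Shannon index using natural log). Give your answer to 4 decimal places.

Total N = 46+43+49+31 = 169, so the proportions are 0.272189, 0.254438, 0.289941, 0.183432 (working shown to 6 dp, full precision carried).
H' = −Σ pᵢ ln pᵢ = −((-0.354188) + (-0.348249) + (-0.358969) + (-0.311084)) = 1.372491.
With S = 4 species, ln S = 1.386294, so J = 1.372491/1.386294 = 0.990043, i.e. 0.9900 to 4 decimal places.

0.9900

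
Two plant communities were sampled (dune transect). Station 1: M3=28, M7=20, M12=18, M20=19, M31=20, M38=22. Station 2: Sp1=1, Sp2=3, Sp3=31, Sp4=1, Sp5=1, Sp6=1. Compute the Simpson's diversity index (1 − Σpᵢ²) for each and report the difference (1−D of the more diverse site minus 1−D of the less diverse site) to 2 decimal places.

Station 1: N=127, proportions 0.2205, 0.1575, 0.1417, 0.1496, 0.1575, 0.1732, giving 1−D = 0.8293 (working shown to 4 dp, full precision carried).
Station 2: N=38, proportions 0.0263, 0.0789, 0.8158, 0.0263, 0.0263, 0.0263, giving 1−D = 0.3255.
Difference = |0.8293 − 0.3255| = 0.5038, i.e. 0.50 to 2 decimal places.

0.50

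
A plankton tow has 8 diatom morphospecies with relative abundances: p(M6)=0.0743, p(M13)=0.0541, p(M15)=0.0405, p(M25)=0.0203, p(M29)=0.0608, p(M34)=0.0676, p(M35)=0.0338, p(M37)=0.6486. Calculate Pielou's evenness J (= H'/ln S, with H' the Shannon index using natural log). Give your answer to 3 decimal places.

H' = −Σ pᵢ ln pᵢ = −((-0.19315) + (-0.15781) + (-0.12986) + (-0.07911) + (-0.17025) + (-0.18212) + (-0.11449) + (-0.28080)) = 1.30760 (working shown to 5 dp, full precision carried).
With S = 8 species, ln S = 2.07944, so J = 1.30760/2.07944 = 0.62882, i.e. 0.629 to 3 decimal places.

0.629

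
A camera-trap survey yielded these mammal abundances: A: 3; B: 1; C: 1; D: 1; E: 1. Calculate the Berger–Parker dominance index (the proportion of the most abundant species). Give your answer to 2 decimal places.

0.43

Total N = 3+1+1+1+1 = 7, so the proportions are 0.4286, 0.1429, 0.1429, 0.1429, 0.1429 (working shown to 4 dp, full precision carried).
The largest proportion is 0.4286, i.e. d = 0.43 to 2 decimal places.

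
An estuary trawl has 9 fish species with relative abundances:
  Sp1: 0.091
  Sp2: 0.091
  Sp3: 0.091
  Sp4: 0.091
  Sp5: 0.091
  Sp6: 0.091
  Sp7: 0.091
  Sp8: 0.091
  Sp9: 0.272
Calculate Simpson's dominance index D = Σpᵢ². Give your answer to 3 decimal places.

0.140

D = 0.091² + 0.091² + 0.091² + 0.091² + 0.091² + 0.091² + 0.091² + 0.091² + 0.272² = 0.00828 + 0.00828 + 0.00828 + 0.00828 + 0.00828 + 0.00828 + 0.00828 + 0.00828 + 0.07398 = 0.14023 (working shown to 5 dp, full precision carried).
To 3 decimal places, D = 0.140.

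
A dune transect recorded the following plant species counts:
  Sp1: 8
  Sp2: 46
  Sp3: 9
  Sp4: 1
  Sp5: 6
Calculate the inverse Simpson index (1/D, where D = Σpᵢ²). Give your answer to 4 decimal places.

Total N = 8+46+9+1+6 = 70, so the proportions are 0.1142857, 0.6571429, 0.1285714, 0.0142857, 0.0857143 (working shown to 7 dp, full precision carried).
D = 0.1142857² + 0.6571429² + 0.1285714² + 0.0142857² + 0.0857143² = 0.0130612 + 0.4318367 + 0.0165306 + 0.0002041 + 0.0073469 = 0.4689796.
So 1/D = 2.132289, i.e. 2.1323 to 4 decimal places.

2.1323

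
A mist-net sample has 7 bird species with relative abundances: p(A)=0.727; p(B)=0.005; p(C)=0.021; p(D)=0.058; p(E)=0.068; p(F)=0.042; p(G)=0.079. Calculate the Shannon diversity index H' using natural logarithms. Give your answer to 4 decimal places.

Each pᵢ ln pᵢ term (working shown to 6 dp, full precision carried): 0.727×(-0.318829)=-0.231789, 0.005×(-5.298317)=-0.026492, 0.021×(-3.863233)=-0.081128, 0.058×(-2.847312)=-0.165144, 0.068×(-2.688248)=-0.182801, 0.042×(-3.170086)=-0.133144, 0.079×(-2.538307)=-0.200526.
Sum = -1.021023, so H' = 1.0210.

1.0210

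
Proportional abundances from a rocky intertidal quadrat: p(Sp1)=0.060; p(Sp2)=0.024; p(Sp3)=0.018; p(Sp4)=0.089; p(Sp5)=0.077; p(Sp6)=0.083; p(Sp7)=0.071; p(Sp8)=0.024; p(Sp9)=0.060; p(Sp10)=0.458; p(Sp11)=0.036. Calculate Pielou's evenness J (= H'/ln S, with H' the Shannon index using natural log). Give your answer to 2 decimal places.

H' = −Σ pᵢ ln pᵢ = −((-0.1688) + (-0.0895) + (-0.0723) + (-0.2153) + (-0.1974) + (-0.2066) + (-0.1878) + (-0.0895) + (-0.1688) + (-0.3576) + (-0.1197)) = 1.8734 (working shown to 4 dp, full precision carried).
With S = 11 species, ln S = 2.3979, so J = 1.8734/2.3979 = 0.7813, i.e. 0.78 to 2 decimal places.

0.78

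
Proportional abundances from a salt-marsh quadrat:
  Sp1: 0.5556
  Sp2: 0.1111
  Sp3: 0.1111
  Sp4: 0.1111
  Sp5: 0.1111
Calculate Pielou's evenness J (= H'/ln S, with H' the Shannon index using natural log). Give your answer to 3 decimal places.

H' = −Σ pᵢ ln pᵢ = −((-0.32653) + (-0.24412) + (-0.24412) + (-0.24412) + (-0.24412)) = 1.30302 (working shown to 5 dp, full precision carried).
With S = 5 species, ln S = 1.60944, so J = 1.30302/1.60944 = 0.80961, i.e. 0.810 to 3 decimal places.

0.810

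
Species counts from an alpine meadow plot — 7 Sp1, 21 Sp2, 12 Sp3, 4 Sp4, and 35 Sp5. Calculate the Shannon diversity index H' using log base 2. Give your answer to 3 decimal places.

1.969

Total N = 7+21+12+4+35 = 79, so the proportions are 0.08861, 0.26582, 0.1519, 0.05063, 0.44304 (working shown to 5 dp, full precision carried).
Each pᵢ log₂ pᵢ term: 0.08861×(-3.49643)=-0.30981, 0.26582×(-1.91146)=-0.50811, 0.1519×(-2.71882)=-0.41299, 0.05063×(-4.30378)=-0.21791, 0.44304×(-1.17450)=-0.52035.
Sum = -1.96917, so H' = 1.969.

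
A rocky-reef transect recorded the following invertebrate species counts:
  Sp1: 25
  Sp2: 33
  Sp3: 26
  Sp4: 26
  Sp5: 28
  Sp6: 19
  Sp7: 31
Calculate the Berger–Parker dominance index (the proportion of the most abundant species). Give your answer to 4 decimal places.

Total N = 25+33+26+26+28+19+31 = 188, so the proportions are 0.132979, 0.175532, 0.138298, 0.138298, 0.148936, 0.101064, 0.164894 (working shown to 6 dp, full precision carried).
The largest proportion is 0.175532, i.e. d = 0.1755 to 4 decimal places.

0.1755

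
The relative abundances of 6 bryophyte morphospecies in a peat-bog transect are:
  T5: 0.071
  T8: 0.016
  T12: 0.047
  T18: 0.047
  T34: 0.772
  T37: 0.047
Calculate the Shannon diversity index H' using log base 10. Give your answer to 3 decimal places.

0.384

Each pᵢ log₁₀ pᵢ term (working shown to 5 dp, full precision carried): 0.071×(-1.14874)=-0.08156, 0.016×(-1.79588)=-0.02873, 0.047×(-1.32790)=-0.06241, 0.047×(-1.32790)=-0.06241, 0.772×(-0.11238)=-0.08676, 0.047×(-1.32790)=-0.06241.
Sum = -0.38429, so H' = 0.384.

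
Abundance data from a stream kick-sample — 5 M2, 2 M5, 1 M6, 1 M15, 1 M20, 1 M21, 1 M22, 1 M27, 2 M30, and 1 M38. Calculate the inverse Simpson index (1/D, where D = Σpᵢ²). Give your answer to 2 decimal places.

6.40

Total N = 5+2+1+1+1+1+1+1+2+1 = 16, so the proportions are 0.3125, 0.125, 0.0625, 0.0625, 0.0625, 0.0625, 0.0625, 0.0625, 0.125, 0.0625 (working shown to 6 dp, full precision carried).
D = 0.3125² + 0.125² + 0.0625² + 0.0625² + 0.0625² + 0.0625² + 0.0625² + 0.0625² + 0.125² + 0.0625² = 0.097656 + 0.015625 + 0.003906 + 0.003906 + 0.003906 + 0.003906 + 0.003906 + 0.003906 + 0.015625 + 0.003906 = 0.156250.
So 1/D = 6.4000, i.e. 6.40 to 2 decimal places.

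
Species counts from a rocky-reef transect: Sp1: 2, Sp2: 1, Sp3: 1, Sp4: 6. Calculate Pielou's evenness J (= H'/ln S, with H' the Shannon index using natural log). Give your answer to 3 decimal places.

Total N = 2+1+1+6 = 10, so the proportions are 0.2, 0.1, 0.1, 0.6 (working shown to 5 dp, full precision carried).
H' = −Σ pᵢ ln pᵢ = −((-0.32189) + (-0.23026) + (-0.23026) + (-0.30650)) = 1.08890.
With S = 4 species, ln S = 1.38629, so J = 1.08890/1.38629 = 0.78548, i.e. 0.785 to 3 decimal places.

0.785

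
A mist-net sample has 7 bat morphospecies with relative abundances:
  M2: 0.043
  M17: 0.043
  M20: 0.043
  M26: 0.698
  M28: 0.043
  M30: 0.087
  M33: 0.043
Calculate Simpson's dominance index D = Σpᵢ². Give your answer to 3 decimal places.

D = 0.043² + 0.043² + 0.043² + 0.698² + 0.043² + 0.087² + 0.043² = 0.00185 + 0.00185 + 0.00185 + 0.48720 + 0.00185 + 0.00757 + 0.00185 = 0.50402 (working shown to 5 dp, full precision carried).
To 3 decimal places, D = 0.504.

0.504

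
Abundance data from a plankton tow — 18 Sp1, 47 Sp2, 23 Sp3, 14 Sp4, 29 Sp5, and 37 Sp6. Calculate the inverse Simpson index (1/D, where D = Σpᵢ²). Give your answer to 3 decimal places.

Total N = 18+47+23+14+29+37 = 168, so the proportions are 0.1071429, 0.2797619, 0.1369048, 0.0833333, 0.172619, 0.2202381 (working shown to 7 dp, full precision carried).
D = 0.1071429² + 0.2797619² + 0.1369048² + 0.0833333² + 0.172619² + 0.2202381² = 0.0114796 + 0.0782667 + 0.0187429 + 0.0069444 + 0.0297973 + 0.0485048 = 0.1937358.
So 1/D = 5.16167, i.e. 5.162 to 3 decimal places.

5.162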